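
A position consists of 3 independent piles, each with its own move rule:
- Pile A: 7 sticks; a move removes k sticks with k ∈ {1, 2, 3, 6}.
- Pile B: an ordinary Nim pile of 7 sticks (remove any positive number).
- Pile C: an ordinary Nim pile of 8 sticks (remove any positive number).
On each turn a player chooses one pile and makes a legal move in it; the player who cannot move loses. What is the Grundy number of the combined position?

Build the Grundy sequence for pile A with g(k) = mex{g(k−s) : s ∈ {1, 2, 3, 6}, s ≤ k}:
g(0) = mex{} = 0
g(1) = mex{0} = 1
g(2) = mex{0,1} = 2
g(3) = mex{0,1,2} = 3
g(4) = mex{1,2,3} = 0
g(5) = mex{0,2,3} = 1
g(6) = mex{0,1,3} = 2
g(7) = mex{0,1,2} = 3
So g(7) = 3.
Pile B is a plain Nim pile of size 7, so its Grundy value is 7.
Pile C is a plain Nim pile of size 8, so its Grundy value is 8.
The value of a disjunctive sum is the nim-sum of the parts.
Combined value = 3 XOR 7 XOR 8 = 12.

12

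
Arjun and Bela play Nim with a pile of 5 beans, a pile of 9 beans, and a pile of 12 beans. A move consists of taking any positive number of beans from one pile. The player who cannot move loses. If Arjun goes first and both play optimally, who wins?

Bela wins

Nim-sum: 5 ⊕ 9 ⊕ 12 = 0.
The nim-sum is 0, so this is a P-position: the player to move is in a losing position under optimal play; Arjun is about to move from it and so loses — Bela wins.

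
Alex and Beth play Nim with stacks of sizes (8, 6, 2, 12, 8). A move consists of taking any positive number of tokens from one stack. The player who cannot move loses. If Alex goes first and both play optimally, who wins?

Nim-sum: 8 ^ 6 ^ 2 ^ 12 ^ 8 = 8.
The nim-sum is 8 ≠ 0, so this is an N-position: the player to move can win; Alex has a winning move.

Alex wins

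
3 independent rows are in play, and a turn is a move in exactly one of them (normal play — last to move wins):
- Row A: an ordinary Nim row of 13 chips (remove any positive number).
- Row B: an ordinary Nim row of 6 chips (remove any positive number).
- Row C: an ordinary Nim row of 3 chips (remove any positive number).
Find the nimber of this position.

8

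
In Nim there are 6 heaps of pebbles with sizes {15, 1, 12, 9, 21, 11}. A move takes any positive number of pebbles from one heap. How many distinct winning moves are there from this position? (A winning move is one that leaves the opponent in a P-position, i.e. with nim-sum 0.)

1

Compute the nim-sum pairwise:
15 ^ 1 = 14
14 ^ 12 = 2
2 ^ 9 = 11
11 ^ 21 = 30
30 ^ 11 = 21
The overall nim-sum is X = 21. A heap of size p has a winning move iff p XOR X < p (reduce it to p XOR X).
  15: 15 XOR 21 = 26 ≥ 15 — no move.
  1: 1 XOR 21 = 20 ≥ 1 — no move.
  12: 12 XOR 21 = 25 ≥ 12 — no move.
  9: 9 XOR 21 = 28 ≥ 9 — no move.
  21: 21 XOR 21 = 0 < 21 — winning move (to 0).
  11: 11 XOR 21 = 30 ≥ 11 — no move.
That gives 1 winning move.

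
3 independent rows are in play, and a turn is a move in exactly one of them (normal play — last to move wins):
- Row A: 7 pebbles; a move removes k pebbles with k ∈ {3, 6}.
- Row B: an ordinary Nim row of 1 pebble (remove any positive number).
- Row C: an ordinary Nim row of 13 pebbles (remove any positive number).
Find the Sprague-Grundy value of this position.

14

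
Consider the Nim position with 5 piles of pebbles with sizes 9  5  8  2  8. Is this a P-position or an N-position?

Compute the nim-sum pairwise:
9 ^ 5 = 12
12 ^ 8 = 4
4 ^ 2 = 6
6 ^ 8 = 14
The nim-sum is 14 ≠ 0, so this is an N-position: the player to move can win.

N-position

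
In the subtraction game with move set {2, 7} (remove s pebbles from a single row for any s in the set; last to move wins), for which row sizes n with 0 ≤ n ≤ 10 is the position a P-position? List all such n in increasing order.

Grundy values for subtraction set {2, 7}:
g(0) = mex{} = 0
g(1) = mex{} = 0
g(2) = mex{0} = 1
g(3) = mex{0} = 1
g(4) = mex{1} = 0
g(5) = mex{1} = 0
g(6) = mex{0} = 1
g(7) = mex{0} = 1
g(8) = mex{0,1} = 2
g(9) = mex{1} = 0
g(10) = mex{1,2} = 0
The P-positions (g = 0) in 0..10 are 0, 1, 4, 5, 9, 10.

0, 1, 4, 5, 9, 10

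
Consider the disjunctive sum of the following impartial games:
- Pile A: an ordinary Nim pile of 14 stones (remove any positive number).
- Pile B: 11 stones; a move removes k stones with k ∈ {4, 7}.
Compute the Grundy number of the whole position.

14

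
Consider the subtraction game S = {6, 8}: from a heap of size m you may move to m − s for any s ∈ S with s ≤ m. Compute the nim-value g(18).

Grundy values for subtraction set {6, 8}:
k:     0  1  2  3  4  5  6  7  8  9 10 11 12 13 14 15 16 17 18
g(k):  0  0  0  0  0  0  1  1  1  1  1  1  2  2  0  0  0  0  0
So g(18) = 0.

0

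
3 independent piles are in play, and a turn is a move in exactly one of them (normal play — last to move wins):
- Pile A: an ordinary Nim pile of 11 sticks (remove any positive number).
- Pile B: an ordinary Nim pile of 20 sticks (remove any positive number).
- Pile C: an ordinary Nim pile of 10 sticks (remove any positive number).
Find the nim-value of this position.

21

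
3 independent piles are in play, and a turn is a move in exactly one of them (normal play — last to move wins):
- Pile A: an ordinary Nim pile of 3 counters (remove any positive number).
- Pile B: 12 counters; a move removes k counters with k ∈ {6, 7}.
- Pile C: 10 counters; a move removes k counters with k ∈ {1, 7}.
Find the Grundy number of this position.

Pile A is a plain Nim pile of size 3, so its Grundy value is 3.
Grundy values for pile B (subtraction set {6, 7}):
k:     0  1  2  3  4  5  6  7  8  9 10 11 12
g(k):  0  0  0  0  0  0  1  1  1  1  1  1  2
So g(12) = 2.
Grundy values for pile C (subtraction set {1, 7}):
k:     0  1  2  3  4  5  6  7  8  9 10
g(k):  0  1  0  1  0  1  0  1  0  1  0
So g(10) = 0.
The value of a disjunctive sum is the nim-sum of the parts.
Combined value = 3 ⊕ 2 ⊕ 0 = 1.

1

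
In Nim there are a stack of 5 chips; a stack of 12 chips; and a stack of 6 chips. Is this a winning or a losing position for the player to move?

Winning position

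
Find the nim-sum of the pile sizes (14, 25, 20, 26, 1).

Compute the nim-sum pairwise:
14 ^ 25 = 23
23 ^ 20 = 3
3 ^ 26 = 25
25 ^ 1 = 24

24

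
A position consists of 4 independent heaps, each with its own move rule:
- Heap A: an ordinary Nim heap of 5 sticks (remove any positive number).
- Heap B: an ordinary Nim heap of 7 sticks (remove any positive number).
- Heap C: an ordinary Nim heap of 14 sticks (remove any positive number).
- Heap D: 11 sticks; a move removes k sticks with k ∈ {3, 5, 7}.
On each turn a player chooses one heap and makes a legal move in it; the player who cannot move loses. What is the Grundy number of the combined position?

12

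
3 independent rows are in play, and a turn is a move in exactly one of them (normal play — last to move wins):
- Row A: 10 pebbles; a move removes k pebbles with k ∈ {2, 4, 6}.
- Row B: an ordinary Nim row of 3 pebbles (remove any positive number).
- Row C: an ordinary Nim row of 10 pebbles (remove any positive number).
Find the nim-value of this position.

8

Build the Grundy sequence for row A with g(k) = mex{g(k−s) : s ∈ {2, 4, 6}, s ≤ k}:
g(0) = mex{} = 0
g(1) = mex{} = 0
g(2) = mex{0} = 1
g(3) = mex{0} = 1
g(4) = mex{0,1} = 2
g(5) = mex{0,1} = 2
g(6) = mex{0,1,2} = 3
g(7) = mex{0,1,2} = 3
g(8) = mex{1,2,3} = 0
g(9) = mex{1,2,3} = 0
g(10) = mex{0,2,3} = 1
So g(10) = 1.
Row B is a plain Nim row of size 3, so its Grundy value is 3.
Row C is a plain Nim row of size 10, so its Grundy value is 10.
The value of a disjunctive sum is the nim-sum of the parts.
Combined value = 1 ⊕ 3 ⊕ 10 = 8.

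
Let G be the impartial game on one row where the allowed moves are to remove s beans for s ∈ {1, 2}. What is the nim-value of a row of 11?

Grundy values for subtraction set {1, 2}:
g(0) = mex{} = 0
g(1) = mex{0} = 1
g(2) = mex{0,1} = 2
g(3) = mex{1,2} = 0
g(4) = mex{0,2} = 1
g(5) = mex{0,1} = 2
g(6) = mex{1,2} = 0
g(7) = mex{0,2} = 1
g(8) = mex{0,1} = 2
g(9) = mex{1,2} = 0
g(10) = mex{0,2} = 1
g(11) = mex{0,1} = 2
So g(11) = 2.

2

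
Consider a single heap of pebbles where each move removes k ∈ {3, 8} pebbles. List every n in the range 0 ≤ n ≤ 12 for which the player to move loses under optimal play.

0, 1, 2, 6, 7, 11, 12

Compute g(0), g(1), … for moves {3, 8}:
g(0) = mex{} = 0
g(1) = mex{} = 0
g(2) = mex{} = 0
g(3) = mex{0} = 1
g(4) = mex{0} = 1
g(5) = mex{0} = 1
g(6) = mex{1} = 0
g(7) = mex{1} = 0
g(8) = mex{0,1} = 2
g(9) = mex{0} = 1
g(10) = mex{0} = 1
g(11) = mex{1,2} = 0
g(12) = mex{1} = 0
The P-positions (g = 0) in 0..12 are 0, 1, 2, 6, 7, 11, 12.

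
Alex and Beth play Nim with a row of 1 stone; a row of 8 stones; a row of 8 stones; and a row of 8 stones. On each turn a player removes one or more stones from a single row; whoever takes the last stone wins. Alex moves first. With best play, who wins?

Alex wins

Nim-sum: 1 XOR 8 XOR 8 XOR 8 = 9.
The nim-sum is 9 ≠ 0, so this is an N-position: the player to move can win; Alex has a winning move.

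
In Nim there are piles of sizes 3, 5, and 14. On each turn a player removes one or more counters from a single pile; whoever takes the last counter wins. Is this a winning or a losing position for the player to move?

Nim-sum: 3 XOR 5 XOR 14 = 8.
The nim-sum is 8 ≠ 0, so this is an N-position: the player to move can win.

Winning position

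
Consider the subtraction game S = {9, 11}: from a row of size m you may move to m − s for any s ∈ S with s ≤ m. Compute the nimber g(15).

1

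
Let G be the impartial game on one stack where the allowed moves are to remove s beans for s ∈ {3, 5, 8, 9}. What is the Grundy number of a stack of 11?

3

Compute g(0), g(1), … for moves {3, 5, 8, 9}:
g(0) = mex{} = 0
g(1) = mex{} = 0
g(2) = mex{} = 0
g(3) = mex{0} = 1
g(4) = mex{0} = 1
g(5) = mex{0} = 1
g(6) = mex{0,1} = 2
g(7) = mex{0,1} = 2
g(8) = mex{0,1} = 2
g(9) = mex{0,1,2} = 3
g(10) = mex{0,1,2} = 3
g(11) = mex{0,1,2} = 3
So g(11) = 3.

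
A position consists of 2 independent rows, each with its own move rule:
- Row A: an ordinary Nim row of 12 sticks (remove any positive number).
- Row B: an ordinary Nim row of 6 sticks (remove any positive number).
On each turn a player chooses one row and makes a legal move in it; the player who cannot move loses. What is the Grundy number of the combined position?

Row A is a plain Nim row of size 12, so its Grundy value is 12.
Row B is a plain Nim row of size 6, so its Grundy value is 6.
The value of a disjunctive sum is the nim-sum of the parts.
Combined value = 12 XOR 6 = 10.

10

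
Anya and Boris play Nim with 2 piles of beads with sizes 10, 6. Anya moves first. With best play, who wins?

Anya wins

Nim-sum: 10 ^ 6 = 12.
The nim-sum is 12 ≠ 0, so this is an N-position: the player to move can win; Anya has a winning move.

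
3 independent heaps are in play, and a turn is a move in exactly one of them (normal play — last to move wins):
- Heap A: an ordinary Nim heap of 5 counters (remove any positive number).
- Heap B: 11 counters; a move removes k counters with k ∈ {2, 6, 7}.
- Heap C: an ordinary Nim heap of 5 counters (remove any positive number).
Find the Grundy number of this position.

1

Heap A is a plain Nim heap of size 5, so its Grundy value is 5.
Build the Grundy sequence for heap B with g(k) = mex{g(k−s) : s ∈ {2, 6, 7}, s ≤ k}:
k:     0  1  2  3  4  5  6  7  8  9 10 11
g(k):  0  0  1  1  0  0  1  1  2  0  3  1
So g(11) = 1.
Heap C is a plain Nim heap of size 5, so its Grundy value is 5.
The value of a disjunctive sum is the nim-sum of the parts.
Combined value = 5 ⊕ 1 ⊕ 5 = 1.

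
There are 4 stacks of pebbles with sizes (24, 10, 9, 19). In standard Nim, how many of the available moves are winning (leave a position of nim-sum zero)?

3

In binary:
  11000  (24)
  01010  (10)
  01001  (9)
  10011  (19)
  -----
  01000  (8)
The overall nim-sum is X = 8. A stack of size p has a winning move iff p XOR X < p (reduce it to p XOR X).
  24: 24 XOR 8 = 16 < 24 — winning move (to 16).
  10: 10 XOR 8 = 2 < 10 — winning move (to 2).
  9: 9 XOR 8 = 1 < 9 — winning move (to 1).
  19: 19 XOR 8 = 27 ≥ 19 — no move.
That gives 3 winning moves.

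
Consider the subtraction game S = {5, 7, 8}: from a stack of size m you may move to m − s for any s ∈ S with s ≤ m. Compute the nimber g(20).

1

Grundy values for subtraction set {5, 7, 8}:
k:     0  1  2  3  4  5  6  7  8  9 10 11 12 13 14 15 16 17 18 19 20
g(k):  0  0  0  0  0  1  1  1  1  1  2  2  2  0  0  0  0  0  1  1  1
So g(20) = 1.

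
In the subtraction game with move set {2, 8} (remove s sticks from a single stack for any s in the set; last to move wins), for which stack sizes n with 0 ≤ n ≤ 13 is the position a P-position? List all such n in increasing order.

0, 1, 4, 5, 10, 11

Compute g(0), g(1), … for moves {2, 8}:
g(0) = mex{} = 0
g(1) = mex{} = 0
g(2) = mex{0} = 1
g(3) = mex{0} = 1
g(4) = mex{1} = 0
g(5) = mex{1} = 0
g(6) = mex{0} = 1
g(7) = mex{0} = 1
g(8) = mex{0,1} = 2
g(9) = mex{0,1} = 2
g(10) = mex{1,2} = 0
g(11) = mex{1,2} = 0
g(12) = mex{0} = 1
g(13) = mex{0} = 1
The P-positions (g = 0) in 0..13 are 0, 1, 4, 5, 10, 11.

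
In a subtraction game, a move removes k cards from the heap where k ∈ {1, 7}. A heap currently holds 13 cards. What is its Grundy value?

1

Grundy values for subtraction set {1, 7}:
k:     0  1  2  3  4  5  6  7  8  9 10 11 12 13
g(k):  0  1  0  1  0  1  0  1  0  1  0  1  0  1
So g(13) = 1.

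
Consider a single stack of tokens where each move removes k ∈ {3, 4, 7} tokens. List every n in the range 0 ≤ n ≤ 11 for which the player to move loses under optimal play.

0, 1, 2, 10, 11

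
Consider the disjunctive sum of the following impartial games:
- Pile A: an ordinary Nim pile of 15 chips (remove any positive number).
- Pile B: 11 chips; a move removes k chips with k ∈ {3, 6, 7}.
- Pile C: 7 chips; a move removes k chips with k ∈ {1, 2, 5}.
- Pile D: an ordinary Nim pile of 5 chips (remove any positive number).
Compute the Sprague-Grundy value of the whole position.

11

Pile A is a plain Nim pile of size 15, so its Grundy value is 15.
For pile B, compute g(0), g(1), … with moves {3, 6, 7}:
g(0) = mex{} = 0
g(1) = mex{} = 0
g(2) = mex{} = 0
g(3) = mex{0} = 1
g(4) = mex{0} = 1
g(5) = mex{0} = 1
g(6) = mex{0,1} = 2
g(7) = mex{0,1} = 2
g(8) = mex{0,1} = 2
g(9) = mex{0,1,2} = 3
g(10) = mex{1,2} = 0
g(11) = mex{1,2} = 0
So g(11) = 0.
Build the Grundy sequence for pile C with g(k) = mex{g(k−s) : s ∈ {1, 2, 5}, s ≤ k}:
g(0) = mex{} = 0
g(1) = mex{0} = 1
g(2) = mex{0,1} = 2
g(3) = mex{1,2} = 0
g(4) = mex{0,2} = 1
g(5) = mex{0,1} = 2
g(6) = mex{1,2} = 0
g(7) = mex{0,2} = 1
So g(7) = 1.
Pile D is a plain Nim pile of size 5, so its Grundy value is 5.
By the Sprague-Grundy theorem, the Grundy value of a sum of independent games is the XOR of the component values.
Combined value = 15 XOR 0 XOR 1 XOR 5 = 11.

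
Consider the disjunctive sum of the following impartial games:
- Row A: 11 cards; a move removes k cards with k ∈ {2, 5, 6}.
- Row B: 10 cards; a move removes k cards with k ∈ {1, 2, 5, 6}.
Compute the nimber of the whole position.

Grundy values for row A (subtraction set {2, 5, 6}):
g(0) = mex{} = 0
g(1) = mex{} = 0
g(2) = mex{0} = 1
g(3) = mex{0} = 1
g(4) = mex{1} = 0
g(5) = mex{0,1} = 2
g(6) = mex{0} = 1
g(7) = mex{0,1,2} = 3
g(8) = mex{1} = 0
g(9) = mex{0,1,3} = 2
g(10) = mex{0,2} = 1
g(11) = mex{1,2} = 0
So g(11) = 0.
For row B, compute g(0), g(1), … with moves {1, 2, 5, 6}:
k:     0  1  2  3  4  5  6  7  8  9 10
g(k):  0  1  2  0  1  2  3  0  1  2  0
So g(10) = 0.
By the Sprague-Grundy theorem, the Grundy value of a sum of independent games is the XOR of the component values.
Combined value = 0 ⊕ 0 = 0.

0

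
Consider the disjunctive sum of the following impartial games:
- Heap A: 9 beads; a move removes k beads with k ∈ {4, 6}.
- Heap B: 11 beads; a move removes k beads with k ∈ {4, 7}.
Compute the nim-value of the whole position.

For heap A, compute g(0), g(1), … with moves {4, 6}:
g(0) = mex{} = 0
g(1) = mex{} = 0
g(2) = mex{} = 0
g(3) = mex{} = 0
g(4) = mex{0} = 1
g(5) = mex{0} = 1
g(6) = mex{0} = 1
g(7) = mex{0} = 1
g(8) = mex{0,1} = 2
g(9) = mex{0,1} = 2
So g(9) = 2.
For heap B, compute g(0), g(1), … with moves {4, 7}:
g(0) = mex{} = 0
g(1) = mex{} = 0
g(2) = mex{} = 0
g(3) = mex{} = 0
g(4) = mex{0} = 1
g(5) = mex{0} = 1
g(6) = mex{0} = 1
g(7) = mex{0} = 1
g(8) = mex{0,1} = 2
g(9) = mex{0,1} = 2
g(10) = mex{0,1} = 2
g(11) = mex{1} = 0
So g(11) = 0.
By the Sprague-Grundy theorem, the Grundy value of a sum of independent games is the XOR of the component values.
Combined value = 2 ⊕ 0 = 2.

2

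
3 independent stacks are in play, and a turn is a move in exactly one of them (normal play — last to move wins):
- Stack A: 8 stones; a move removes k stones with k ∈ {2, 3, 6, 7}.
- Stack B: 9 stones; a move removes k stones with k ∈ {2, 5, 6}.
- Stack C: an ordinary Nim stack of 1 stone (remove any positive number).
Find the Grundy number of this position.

1

For stack A, compute g(0), g(1), … with moves {2, 3, 6, 7}:
k:     0  1  2  3  4  5  6  7  8
g(k):  0  0  1  1  2  0  3  1  2
So g(8) = 2.
Grundy values for stack B (subtraction set {2, 5, 6}):
g(0) = mex{} = 0
g(1) = mex{} = 0
g(2) = mex{0} = 1
g(3) = mex{0} = 1
g(4) = mex{1} = 0
g(5) = mex{0,1} = 2
g(6) = mex{0} = 1
g(7) = mex{0,1,2} = 3
g(8) = mex{1} = 0
g(9) = mex{0,1,3} = 2
So g(9) = 2.
Stack C is a plain Nim stack of size 1, so its Grundy value is 1.
By the Sprague-Grundy theorem, the Grundy value of a sum of independent games is the XOR of the component values.
Combined value = 2 ⊕ 2 ⊕ 1 = 1.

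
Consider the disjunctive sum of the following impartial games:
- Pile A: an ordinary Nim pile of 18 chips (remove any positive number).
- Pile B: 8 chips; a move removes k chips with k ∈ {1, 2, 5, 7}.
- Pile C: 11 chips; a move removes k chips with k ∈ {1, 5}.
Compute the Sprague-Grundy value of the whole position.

Pile A is a plain Nim pile of size 18, so its Grundy value is 18.
Build the Grundy sequence for pile B with g(k) = mex{g(k−s) : s ∈ {1, 2, 5, 7}, s ≤ k}:
g(0) = mex{} = 0
g(1) = mex{0} = 1
g(2) = mex{0,1} = 2
g(3) = mex{1,2} = 0
g(4) = mex{0,2} = 1
g(5) = mex{0,1} = 2
g(6) = mex{1,2} = 0
g(7) = mex{0,2} = 1
g(8) = mex{0,1} = 2
So g(8) = 2.
Grundy values for pile C (subtraction set {1, 5}):
k:     0  1  2  3  4  5  6  7  8  9 10 11
g(k):  0  1  0  1  0  1  0  1  0  1  0  1
So g(11) = 1.
The value of a disjunctive sum is the nim-sum of the parts.
Combined value = 18 XOR 2 XOR 1 = 17.

17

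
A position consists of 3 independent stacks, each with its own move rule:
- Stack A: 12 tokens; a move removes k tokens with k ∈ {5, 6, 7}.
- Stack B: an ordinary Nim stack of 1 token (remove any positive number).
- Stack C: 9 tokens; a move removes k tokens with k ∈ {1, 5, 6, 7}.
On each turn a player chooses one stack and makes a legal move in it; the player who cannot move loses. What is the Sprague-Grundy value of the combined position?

For stack A, compute g(0), g(1), … with moves {5, 6, 7}:
k:     0  1  2  3  4  5  6  7  8  9 10 11 12
g(k):  0  0  0  0  0  1  1  1  1  1  2  2  0
So g(12) = 0.
Stack B is a plain Nim stack of size 1, so its Grundy value is 1.
Build the Grundy sequence for stack C with g(k) = mex{g(k−s) : s ∈ {1, 5, 6, 7}, s ≤ k}:
k:     0  1  2  3  4  5  6  7  8  9
g(k):  0  1  0  1  0  1  2  3  2  3
So g(9) = 3.
By the Sprague-Grundy theorem, the Grundy value of a sum of independent games is the XOR of the component values.
Combined value = 0 ⊕ 1 ⊕ 3 = 2.

2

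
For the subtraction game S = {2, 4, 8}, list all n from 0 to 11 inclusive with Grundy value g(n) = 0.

0, 1, 6, 7

Build the Grundy sequence with g(k) = mex{g(k−s) : s ∈ {2, 4, 8}, s ≤ k}:
k:     0  1  2  3  4  5  6  7  8  9 10 11
g(k):  0  0  1  1  2  2  0  0  1  1  2  2
The P-positions (g = 0) in 0..11 are 0, 1, 6, 7.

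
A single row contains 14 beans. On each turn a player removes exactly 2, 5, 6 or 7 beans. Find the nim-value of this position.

1

Grundy values for subtraction set {2, 5, 6, 7}:
g(0) = mex{} = 0
g(1) = mex{} = 0
g(2) = mex{0} = 1
g(3) = mex{0} = 1
g(4) = mex{1} = 0
g(5) = mex{0,1} = 2
g(6) = mex{0} = 1
g(7) = mex{0,1,2} = 3
g(8) = mex{0,1} = 2
g(9) = mex{0,1,3} = 2
g(10) = mex{0,1,2} = 3
g(11) = mex{0,1,2} = 3
g(12) = mex{1,2,3} = 0
g(13) = mex{1,2,3} = 0
g(14) = mex{0,2,3} = 1
So g(14) = 1.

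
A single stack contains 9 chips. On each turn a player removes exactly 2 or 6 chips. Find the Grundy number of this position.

Grundy values for subtraction set {2, 6}:
g(0) = mex{} = 0
g(1) = mex{} = 0
g(2) = mex{0} = 1
g(3) = mex{0} = 1
g(4) = mex{1} = 0
g(5) = mex{1} = 0
g(6) = mex{0} = 1
g(7) = mex{0} = 1
g(8) = mex{1} = 0
g(9) = mex{1} = 0
So g(9) = 0.

0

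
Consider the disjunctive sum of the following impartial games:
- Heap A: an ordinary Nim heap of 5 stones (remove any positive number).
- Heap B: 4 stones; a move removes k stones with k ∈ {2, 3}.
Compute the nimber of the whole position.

7

Heap A is a plain Nim heap of size 5, so its Grundy value is 5.
For heap B, compute g(0), g(1), … with moves {2, 3}:
k:     0  1  2  3  4
g(k):  0  0  1  1  2
So g(4) = 2.
By the Sprague-Grundy theorem, the Grundy value of a sum of independent games is the XOR of the component values.
Combined value = 5 XOR 2 = 7.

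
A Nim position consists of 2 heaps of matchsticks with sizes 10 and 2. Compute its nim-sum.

8

Compute the nim-sum pairwise:
10 ^ 2 = 8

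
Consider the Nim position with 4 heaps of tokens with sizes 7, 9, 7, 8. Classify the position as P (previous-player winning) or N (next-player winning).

Compute the nim-sum pairwise:
7 XOR 9 = 14
14 XOR 7 = 9
9 XOR 8 = 1
The nim-sum is 1 ≠ 0, so this is an N-position: the player to move can win.

N-position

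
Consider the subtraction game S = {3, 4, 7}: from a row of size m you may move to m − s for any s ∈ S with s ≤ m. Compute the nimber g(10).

0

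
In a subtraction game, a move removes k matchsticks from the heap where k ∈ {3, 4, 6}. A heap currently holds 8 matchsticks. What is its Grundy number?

2

Build the Grundy sequence with g(k) = mex{g(k−s) : s ∈ {3, 4, 6}, s ≤ k}:
k:     0  1  2  3  4  5  6  7  8
g(k):  0  0  0  1  1  1  2  2  2
So g(8) = 2.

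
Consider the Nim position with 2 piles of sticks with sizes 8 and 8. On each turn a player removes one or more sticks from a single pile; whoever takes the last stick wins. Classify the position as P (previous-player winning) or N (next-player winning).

P-position

Nim-sum: 8 ^ 8 = 0.
The nim-sum is 0, so this is a P-position: the player to move is in a losing position under optimal play.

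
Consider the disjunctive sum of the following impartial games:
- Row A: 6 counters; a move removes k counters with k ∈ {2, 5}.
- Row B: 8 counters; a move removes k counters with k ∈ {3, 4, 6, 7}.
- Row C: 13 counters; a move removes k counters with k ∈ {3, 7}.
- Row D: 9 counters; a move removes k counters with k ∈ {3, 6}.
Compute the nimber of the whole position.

2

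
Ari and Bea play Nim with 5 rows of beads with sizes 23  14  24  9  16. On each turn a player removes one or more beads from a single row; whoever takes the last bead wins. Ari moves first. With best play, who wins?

Nim-sum: 23 ^ 14 ^ 24 ^ 9 ^ 16 = 24.
The nim-sum is 24 ≠ 0, so this is an N-position: the player to move can win; Ari has a winning move.

Ari wins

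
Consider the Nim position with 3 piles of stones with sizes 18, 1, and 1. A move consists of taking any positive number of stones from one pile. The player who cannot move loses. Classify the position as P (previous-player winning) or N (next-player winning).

N-position

In binary:
  10010  (18)
  00001  (1)
  00001  (1)
  -----
  10010  (18)
The nim-sum is 18 ≠ 0, so this is an N-position: the player to move can win.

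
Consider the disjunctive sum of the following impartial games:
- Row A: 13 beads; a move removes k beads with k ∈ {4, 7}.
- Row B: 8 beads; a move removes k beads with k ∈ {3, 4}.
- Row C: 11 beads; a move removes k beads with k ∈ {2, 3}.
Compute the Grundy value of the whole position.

For row A, compute g(0), g(1), … with moves {4, 7}:
k:     0  1  2  3  4  5  6  7  8  9 10 11 12 13
g(k):  0  0  0  0  1  1  1  1  2  2  2  0  0  0
So g(13) = 0.
For row B, compute g(0), g(1), … with moves {3, 4}:
k:     0  1  2  3  4  5  6  7  8
g(k):  0  0  0  1  1  1  2  0  0
So g(8) = 0.
Build the Grundy sequence for row C with g(k) = mex{g(k−s) : s ∈ {2, 3}, s ≤ k}:
g(0) = mex{} = 0
g(1) = mex{} = 0
g(2) = mex{0} = 1
g(3) = mex{0} = 1
g(4) = mex{0,1} = 2
g(5) = mex{1} = 0
g(6) = mex{1,2} = 0
g(7) = mex{0,2} = 1
g(8) = mex{0} = 1
g(9) = mex{0,1} = 2
g(10) = mex{1} = 0
g(11) = mex{1,2} = 0
So g(11) = 0.
The value of a disjunctive sum is the nim-sum of the parts.
Combined value = 0 ⊕ 0 ⊕ 0 = 0.

0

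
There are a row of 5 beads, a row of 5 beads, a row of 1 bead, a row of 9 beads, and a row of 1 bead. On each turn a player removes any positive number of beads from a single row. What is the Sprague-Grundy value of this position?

9

Nim-sum: 5 ^ 5 ^ 1 ^ 9 ^ 1 = 9.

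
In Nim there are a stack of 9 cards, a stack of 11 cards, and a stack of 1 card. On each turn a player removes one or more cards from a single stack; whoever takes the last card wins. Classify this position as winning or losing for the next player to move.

Compute the nim-sum pairwise:
9 XOR 11 = 2
2 XOR 1 = 3
The nim-sum is 3 ≠ 0, so this is an N-position: the player to move can win.

Winning position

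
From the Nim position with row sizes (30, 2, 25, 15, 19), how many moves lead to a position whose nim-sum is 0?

Bitwise XOR of the heap sizes:
  11110  (30)
  00010  (2)
  11001  (25)
  01111  (15)
  10011  (19)
  -----
  11001  (25)
The overall nim-sum is X = 25. A row of size p has a winning move iff p XOR X < p (reduce it to p XOR X).
  30: 30 XOR 25 = 7 < 30 — winning move (to 7).
  2: 2 XOR 25 = 27 ≥ 2 — no move.
  25: 25 XOR 25 = 0 < 25 — winning move (to 0).
  15: 15 XOR 25 = 22 ≥ 15 — no move.
  19: 19 XOR 25 = 10 < 19 — winning move (to 10).
That gives 3 winning moves.

3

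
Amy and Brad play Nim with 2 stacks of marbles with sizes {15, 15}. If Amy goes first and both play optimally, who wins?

Brad wins

In binary:
  1111  (15)
  1111  (15)
  ----
  0000  (0)
The nim-sum is 0, so this is a P-position: the player to move is in a losing position under optimal play; Amy is about to move from it and so loses — Brad wins.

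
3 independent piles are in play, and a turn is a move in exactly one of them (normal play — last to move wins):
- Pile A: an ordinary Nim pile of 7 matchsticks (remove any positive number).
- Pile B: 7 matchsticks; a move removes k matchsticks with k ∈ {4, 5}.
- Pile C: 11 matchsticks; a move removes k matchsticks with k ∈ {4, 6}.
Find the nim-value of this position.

Pile A is a plain Nim pile of size 7, so its Grundy value is 7.
Build the Grundy sequence for pile B with g(k) = mex{g(k−s) : s ∈ {4, 5}, s ≤ k}:
k:     0  1  2  3  4  5  6  7
g(k):  0  0  0  0  1  1  1  1
So g(7) = 1.
For pile C, compute g(0), g(1), … with moves {4, 6}:
g(0) = mex{} = 0
g(1) = mex{} = 0
g(2) = mex{} = 0
g(3) = mex{} = 0
g(4) = mex{0} = 1
g(5) = mex{0} = 1
g(6) = mex{0} = 1
g(7) = mex{0} = 1
g(8) = mex{0,1} = 2
g(9) = mex{0,1} = 2
g(10) = mex{1} = 0
g(11) = mex{1} = 0
So g(11) = 0.
The value of a disjunctive sum is the nim-sum of the parts.
Combined value = 7 XOR 1 XOR 0 = 6.

6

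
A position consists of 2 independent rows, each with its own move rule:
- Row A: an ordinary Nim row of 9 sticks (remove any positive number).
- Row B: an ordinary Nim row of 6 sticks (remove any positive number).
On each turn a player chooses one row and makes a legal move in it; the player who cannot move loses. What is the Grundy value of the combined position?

15

Row A is a plain Nim row of size 9, so its Grundy value is 9.
Row B is a plain Nim row of size 6, so its Grundy value is 6.
By the Sprague-Grundy theorem, the Grundy value of a sum of independent games is the XOR of the component values.
Combined value = 9 XOR 6 = 15.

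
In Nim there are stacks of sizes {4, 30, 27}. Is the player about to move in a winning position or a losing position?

Winning position

Write each in binary and XOR column by column:
  00100  (4)
  11110  (30)
  11011  (27)
  -----
  00001  (1)
The nim-sum is 1 ≠ 0, so this is an N-position: the player to move can win.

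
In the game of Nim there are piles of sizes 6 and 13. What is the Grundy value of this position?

11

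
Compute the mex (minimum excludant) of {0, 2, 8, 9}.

1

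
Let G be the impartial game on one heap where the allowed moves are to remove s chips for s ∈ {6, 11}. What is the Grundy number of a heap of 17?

Grundy values for subtraction set {6, 11}:
k:     0  1  2  3  4  5  6  7  8  9 10 11 12 13 14 15 16 17
g(k):  0  0  0  0  0  0  1  1  1  1  1  1  2  2  2  2  2  0
So g(17) = 0.

0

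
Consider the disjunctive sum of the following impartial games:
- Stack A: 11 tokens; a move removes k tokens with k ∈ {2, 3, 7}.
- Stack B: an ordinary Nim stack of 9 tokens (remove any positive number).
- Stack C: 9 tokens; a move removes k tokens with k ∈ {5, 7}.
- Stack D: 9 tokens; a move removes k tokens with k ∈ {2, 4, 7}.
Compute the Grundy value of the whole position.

8

For stack A, compute g(0), g(1), … with moves {2, 3, 7}:
k:     0  1  2  3  4  5  6  7  8  9 10 11
g(k):  0  0  1  1  2  0  0  1  1  2  0  0
So g(11) = 0.
Stack B is a plain Nim stack of size 9, so its Grundy value is 9.
Build the Grundy sequence for stack C with g(k) = mex{g(k−s) : s ∈ {5, 7}, s ≤ k}:
g(0) = mex{} = 0
g(1) = mex{} = 0
g(2) = mex{} = 0
g(3) = mex{} = 0
g(4) = mex{} = 0
g(5) = mex{0} = 1
g(6) = mex{0} = 1
g(7) = mex{0} = 1
g(8) = mex{0} = 1
g(9) = mex{0} = 1
So g(9) = 1.
For stack D, compute g(0), g(1), … with moves {2, 4, 7}:
k:     0  1  2  3  4  5  6  7  8  9
g(k):  0  0  1  1  2  2  0  3  1  0
So g(9) = 0.
By the Sprague-Grundy theorem, the Grundy value of a sum of independent games is the XOR of the component values.
Combined value = 0 XOR 9 XOR 1 XOR 0 = 8.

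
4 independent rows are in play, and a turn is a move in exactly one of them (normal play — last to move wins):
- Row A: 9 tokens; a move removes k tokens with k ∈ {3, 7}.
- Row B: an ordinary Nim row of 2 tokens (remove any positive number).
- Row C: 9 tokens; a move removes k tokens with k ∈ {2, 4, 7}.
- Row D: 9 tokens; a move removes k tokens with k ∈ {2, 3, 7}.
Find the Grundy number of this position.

Grundy values for row A (subtraction set {3, 7}):
k:     0  1  2  3  4  5  6  7  8  9
g(k):  0  0  0  1  1  1  0  2  2  1
So g(9) = 1.
Row B is a plain Nim row of size 2, so its Grundy value is 2.
Grundy values for row C (subtraction set {2, 4, 7}):
g(0) = mex{} = 0
g(1) = mex{} = 0
g(2) = mex{0} = 1
g(3) = mex{0} = 1
g(4) = mex{0,1} = 2
g(5) = mex{0,1} = 2
g(6) = mex{1,2} = 0
g(7) = mex{0,1,2} = 3
g(8) = mex{0,2} = 1
g(9) = mex{1,2,3} = 0
So g(9) = 0.
Build the Grundy sequence for row D with g(k) = mex{g(k−s) : s ∈ {2, 3, 7}, s ≤ k}:
g(0) = mex{} = 0
g(1) = mex{} = 0
g(2) = mex{0} = 1
g(3) = mex{0} = 1
g(4) = mex{0,1} = 2
g(5) = mex{1} = 0
g(6) = mex{1,2} = 0
g(7) = mex{0,2} = 1
g(8) = mex{0} = 1
g(9) = mex{0,1} = 2
So g(9) = 2.
The value of a disjunctive sum is the nim-sum of the parts.
Combined value = 1 XOR 2 XOR 0 XOR 2 = 1.

1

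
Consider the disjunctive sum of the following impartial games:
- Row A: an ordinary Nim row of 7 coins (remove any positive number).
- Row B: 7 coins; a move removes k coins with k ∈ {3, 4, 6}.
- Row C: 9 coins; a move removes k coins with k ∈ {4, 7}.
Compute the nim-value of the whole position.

Row A is a plain Nim row of size 7, so its Grundy value is 7.
Grundy values for row B (subtraction set {3, 4, 6}):
g(0) = mex{} = 0
g(1) = mex{} = 0
g(2) = mex{} = 0
g(3) = mex{0} = 1
g(4) = mex{0} = 1
g(5) = mex{0} = 1
g(6) = mex{0,1} = 2
g(7) = mex{0,1} = 2
So g(7) = 2.
For row C, compute g(0), g(1), … with moves {4, 7}:
g(0) = mex{} = 0
g(1) = mex{} = 0
g(2) = mex{} = 0
g(3) = mex{} = 0
g(4) = mex{0} = 1
g(5) = mex{0} = 1
g(6) = mex{0} = 1
g(7) = mex{0} = 1
g(8) = mex{0,1} = 2
g(9) = mex{0,1} = 2
So g(9) = 2.
By the Sprague-Grundy theorem, the Grundy value of a sum of independent games is the XOR of the component values.
Combined value = 7 ⊕ 2 ⊕ 2 = 7.

7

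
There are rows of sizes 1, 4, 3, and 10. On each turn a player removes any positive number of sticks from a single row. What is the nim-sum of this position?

12

Compute the nim-sum pairwise:
1 XOR 4 = 5
5 XOR 3 = 6
6 XOR 10 = 12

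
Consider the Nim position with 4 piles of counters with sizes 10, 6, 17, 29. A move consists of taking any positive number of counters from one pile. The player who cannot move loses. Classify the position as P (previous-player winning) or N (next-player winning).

P-position

Nim-sum: 10 ^ 6 ^ 17 ^ 29 = 0.
The nim-sum is 0, so this is a P-position: the player to move is in a losing position under optimal play.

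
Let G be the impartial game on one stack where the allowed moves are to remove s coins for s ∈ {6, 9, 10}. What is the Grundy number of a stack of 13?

Build the Grundy sequence with g(k) = mex{g(k−s) : s ∈ {6, 9, 10}, s ≤ k}:
g(0) = mex{} = 0
g(1) = mex{} = 0
g(2) = mex{} = 0
g(3) = mex{} = 0
g(4) = mex{} = 0
g(5) = mex{} = 0
g(6) = mex{0} = 1
g(7) = mex{0} = 1
g(8) = mex{0} = 1
g(9) = mex{0} = 1
g(10) = mex{0} = 1
g(11) = mex{0} = 1
g(12) = mex{0,1} = 2
g(13) = mex{0,1} = 2
So g(13) = 2.

2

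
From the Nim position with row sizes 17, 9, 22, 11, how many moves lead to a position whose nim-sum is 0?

Compute the nim-sum pairwise:
17 XOR 9 = 24
24 XOR 22 = 14
14 XOR 11 = 5
The overall nim-sum is X = 5. A row of size p has a winning move iff p XOR X < p (reduce it to p XOR X).
  17: 17 XOR 5 = 20 ≥ 17 — no move.
  9: 9 XOR 5 = 12 ≥ 9 — no move.
  22: 22 XOR 5 = 19 < 22 — winning move (to 19).
  11: 11 XOR 5 = 14 ≥ 11 — no move.
That gives 1 winning move.

1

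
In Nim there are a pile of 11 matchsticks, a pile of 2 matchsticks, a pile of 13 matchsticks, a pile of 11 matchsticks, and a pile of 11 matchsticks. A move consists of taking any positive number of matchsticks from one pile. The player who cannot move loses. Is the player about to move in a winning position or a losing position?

Winning position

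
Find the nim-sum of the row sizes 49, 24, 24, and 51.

Compute the nim-sum pairwise:
49 ⊕ 24 = 41
41 ⊕ 24 = 49
49 ⊕ 51 = 2

2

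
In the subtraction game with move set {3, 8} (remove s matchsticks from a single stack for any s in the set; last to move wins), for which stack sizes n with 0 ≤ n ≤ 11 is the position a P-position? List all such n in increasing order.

0, 1, 2, 6, 7, 11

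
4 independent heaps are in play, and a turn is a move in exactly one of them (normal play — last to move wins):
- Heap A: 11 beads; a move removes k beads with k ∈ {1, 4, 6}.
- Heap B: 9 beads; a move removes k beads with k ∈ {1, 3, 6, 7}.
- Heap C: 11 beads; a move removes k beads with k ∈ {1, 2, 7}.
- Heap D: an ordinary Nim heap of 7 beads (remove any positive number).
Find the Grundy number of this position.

7

Build the Grundy sequence for heap A with g(k) = mex{g(k−s) : s ∈ {1, 4, 6}, s ≤ k}:
g(0) = mex{} = 0
g(1) = mex{0} = 1
g(2) = mex{1} = 0
g(3) = mex{0} = 1
g(4) = mex{0,1} = 2
g(5) = mex{1,2} = 0
g(6) = mex{0} = 1
g(7) = mex{1} = 0
g(8) = mex{0,2} = 1
g(9) = mex{0,1} = 2
g(10) = mex{1,2} = 0
g(11) = mex{0} = 1
So g(11) = 1.
For heap B, compute g(0), g(1), … with moves {1, 3, 6, 7}:
k:     0  1  2  3  4  5  6  7  8  9
g(k):  0  1  0  1  0  1  2  3  2  3
So g(9) = 3.
Build the Grundy sequence for heap C with g(k) = mex{g(k−s) : s ∈ {1, 2, 7}, s ≤ k}:
k:     0  1  2  3  4  5  6  7  8  9 10 11
g(k):  0  1  2  0  1  2  0  1  2  0  1  2
So g(11) = 2.
Heap D is a plain Nim heap of size 7, so its Grundy value is 7.
The value of a disjunctive sum is the nim-sum of the parts.
Combined value = 1 XOR 3 XOR 2 XOR 7 = 7.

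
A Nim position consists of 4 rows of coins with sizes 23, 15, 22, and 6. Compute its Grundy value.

8

Compute the nim-sum pairwise:
23 ⊕ 15 = 24
24 ⊕ 22 = 14
14 ⊕ 6 = 8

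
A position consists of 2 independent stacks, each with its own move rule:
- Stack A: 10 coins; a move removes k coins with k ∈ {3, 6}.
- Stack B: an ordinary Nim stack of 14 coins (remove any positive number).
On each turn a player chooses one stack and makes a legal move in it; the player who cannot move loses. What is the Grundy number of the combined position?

14

Build the Grundy sequence for stack A with g(k) = mex{g(k−s) : s ∈ {3, 6}, s ≤ k}:
k:     0  1  2  3  4  5  6  7  8  9 10
g(k):  0  0  0  1  1  1  2  2  2  0  0
So g(10) = 0.
Stack B is a plain Nim stack of size 14, so its Grundy value is 14.
By the Sprague-Grundy theorem, the Grundy value of a sum of independent games is the XOR of the component values.
Combined value = 0 ⊕ 14 = 14.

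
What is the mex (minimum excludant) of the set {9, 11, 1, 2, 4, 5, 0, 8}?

3

The values 0, 1, 2 are all present; 3 is the first non-negative integer missing from the set.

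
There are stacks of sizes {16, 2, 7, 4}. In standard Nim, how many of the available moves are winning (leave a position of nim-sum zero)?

1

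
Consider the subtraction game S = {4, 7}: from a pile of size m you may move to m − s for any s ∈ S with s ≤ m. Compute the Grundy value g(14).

Build the Grundy sequence with g(k) = mex{g(k−s) : s ∈ {4, 7}, s ≤ k}:
k:     0  1  2  3  4  5  6  7  8  9 10 11 12 13 14
g(k):  0  0  0  0  1  1  1  1  2  2  2  0  0  0  0
So g(14) = 0.

0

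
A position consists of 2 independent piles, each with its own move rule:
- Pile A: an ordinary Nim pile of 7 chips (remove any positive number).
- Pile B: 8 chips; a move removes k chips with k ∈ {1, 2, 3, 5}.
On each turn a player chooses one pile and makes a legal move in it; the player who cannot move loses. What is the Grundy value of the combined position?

7

Pile A is a plain Nim pile of size 7, so its Grundy value is 7.
Build the Grundy sequence for pile B with g(k) = mex{g(k−s) : s ∈ {1, 2, 3, 5}, s ≤ k}:
g(0) = mex{} = 0
g(1) = mex{0} = 1
g(2) = mex{0,1} = 2
g(3) = mex{0,1,2} = 3
g(4) = mex{1,2,3} = 0
g(5) = mex{0,2,3} = 1
g(6) = mex{0,1,3} = 2
g(7) = mex{0,1,2} = 3
g(8) = mex{1,2,3} = 0
So g(8) = 0.
By the Sprague-Grundy theorem, the Grundy value of a sum of independent games is the XOR of the component values.
Combined value = 7 ⊕ 0 = 7.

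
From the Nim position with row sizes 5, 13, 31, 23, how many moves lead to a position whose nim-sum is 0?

0

Nim-sum: 5 ⊕ 13 ⊕ 31 ⊕ 23 = 0.
The nim-sum is already 0, so every move leaves a nonzero nim-sum — there are no winning moves.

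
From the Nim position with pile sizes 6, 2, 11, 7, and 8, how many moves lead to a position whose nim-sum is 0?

In binary:
  0110  (6)
  0010  (2)
  1011  (11)
  0111  (7)
  1000  (8)
  ----
  0000  (0)
The nim-sum is already 0, so every move leaves a nonzero nim-sum — there are no winning moves.

0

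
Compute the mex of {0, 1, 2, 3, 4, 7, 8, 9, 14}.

The values 0, 1, 2, 3, 4 are all present; 5 is the first non-negative integer missing from the set.

5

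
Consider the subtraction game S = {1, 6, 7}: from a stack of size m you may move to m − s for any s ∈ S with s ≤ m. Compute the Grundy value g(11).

3

Compute g(0), g(1), … for moves {1, 6, 7}:
k:     0  1  2  3  4  5  6  7  8  9 10 11
g(k):  0  1  0  1  0  1  2  3  2  3  2  3
So g(11) = 3.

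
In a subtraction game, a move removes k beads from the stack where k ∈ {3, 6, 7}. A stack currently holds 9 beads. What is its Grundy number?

Build the Grundy sequence with g(k) = mex{g(k−s) : s ∈ {3, 6, 7}, s ≤ k}:
g(0) = mex{} = 0
g(1) = mex{} = 0
g(2) = mex{} = 0
g(3) = mex{0} = 1
g(4) = mex{0} = 1
g(5) = mex{0} = 1
g(6) = mex{0,1} = 2
g(7) = mex{0,1} = 2
g(8) = mex{0,1} = 2
g(9) = mex{0,1,2} = 3
So g(9) = 3.

3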